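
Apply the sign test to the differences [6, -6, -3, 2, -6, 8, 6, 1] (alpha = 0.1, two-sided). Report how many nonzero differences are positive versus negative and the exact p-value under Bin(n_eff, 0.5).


Step 1: Discard zero differences. Original n = 8; n_eff = number of nonzero differences = 8.
Nonzero differences (with sign): +6, -6, -3, +2, -6, +8, +6, +1
Step 2: Count signs: positive = 5, negative = 3.
Step 3: Under H0: P(positive) = 0.5, so the number of positives S ~ Bin(8, 0.5).
Step 4: Two-sided exact p-value = sum of Bin(8,0.5) probabilities at or below the observed probability = 0.726562.
Step 5: alpha = 0.1. fail to reject H0.

n_eff = 8, pos = 5, neg = 3, p = 0.726562, fail to reject H0.


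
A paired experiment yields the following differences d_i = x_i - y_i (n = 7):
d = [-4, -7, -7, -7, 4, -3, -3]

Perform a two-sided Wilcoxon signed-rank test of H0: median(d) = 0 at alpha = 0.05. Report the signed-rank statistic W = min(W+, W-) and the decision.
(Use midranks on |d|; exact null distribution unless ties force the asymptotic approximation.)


Step 1: Drop any zero differences (none here) and take |d_i|.
|d| = [4, 7, 7, 7, 4, 3, 3]
Step 2: Midrank |d_i| (ties get averaged ranks).
ranks: |4|->3.5, |7|->6, |7|->6, |7|->6, |4|->3.5, |3|->1.5, |3|->1.5
Step 3: Attach original signs; sum ranks with positive sign and with negative sign.
W+ = 3.5 = 3.5
W- = 3.5 + 6 + 6 + 6 + 1.5 + 1.5 = 24.5
(Check: W+ + W- = 28 should equal n(n+1)/2 = 28.)
Step 4: Test statistic W = min(W+, W-) = 3.5.
Step 5: Ties in |d|, so use the tie-corrected normal approximation.
        E[W] = n(n+1)/4 = 7*8/4 = 14.
        Tie groups: |d|=3 (t=2), |d|=4 (t=2), |d|=7 (t=3); sum(t^3 - t) = 36.
        Var[W] = n(n+1)(2n+1)/24 - sum(t^3-t)/48 = 840/24 - 36/48 = 34.25.
        z = (W - E[W]) / sqrt(Var[W]) = (3.5 - 14) / 5.8523 = -1.7942.
        Two-sided p = 2*Phi(z) = 0.072789.
Step 6: alpha = 0.05. fail to reject H0.

W+ = 3.5, W- = 24.5, W = min = 3.5, p = 0.072789, fail to reject H0.


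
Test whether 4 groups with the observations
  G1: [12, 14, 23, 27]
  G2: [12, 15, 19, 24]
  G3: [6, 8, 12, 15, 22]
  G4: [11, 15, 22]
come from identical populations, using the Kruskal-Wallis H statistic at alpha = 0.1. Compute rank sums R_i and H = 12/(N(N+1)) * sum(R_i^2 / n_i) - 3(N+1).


Step 1: Combine all N = 16 observations and assign midranks.
sorted (value, group, rank): (6,G3,1), (8,G3,2), (11,G4,3), (12,G1,5), (12,G2,5), (12,G3,5), (14,G1,7), (15,G2,9), (15,G3,9), (15,G4,9), (19,G2,11), (22,G3,12.5), (22,G4,12.5), (23,G1,14), (24,G2,15), (27,G1,16)
Step 2: Sum ranks within each group.
R_1 = 42 (n_1 = 4)
R_2 = 40 (n_2 = 4)
R_3 = 29.5 (n_3 = 5)
R_4 = 24.5 (n_4 = 3)
Step 3: H = 12/(N(N+1)) * sum(R_i^2/n_i) - 3(N+1)
     = 12/(16*17) * (42^2/4 + 40^2/4 + 29.5^2/5 + 24.5^2/3) - 3*17
     = 0.044118 * 1215.13 - 51
     = 2.608824.
Step 4: Ties present; correction factor C = 1 - 54/(16^3 - 16) = 0.986765. Corrected H = 2.608824 / 0.986765 = 2.643815.
Step 5: Under H0, H ~ chi^2(3); p-value = 0.449860.
Step 6: alpha = 0.1. fail to reject H0.

H = 2.6438, df = 3, p = 0.449860, fail to reject H0.


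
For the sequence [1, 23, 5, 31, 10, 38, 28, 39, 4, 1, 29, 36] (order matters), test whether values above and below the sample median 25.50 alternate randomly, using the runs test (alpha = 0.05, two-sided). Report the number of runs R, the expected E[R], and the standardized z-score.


Step 1: Compute median = 25.50; label A = above, B = below.
Labels in order: BBBABAAABBAA  (n_A = 6, n_B = 6)
Step 2: Count runs R = 6.
Step 3: Under H0 (random ordering), E[R] = 2*n_A*n_B/(n_A+n_B) + 1 = 2*6*6/12 + 1 = 7.0000.
        Var[R] = 2*n_A*n_B*(2*n_A*n_B - n_A - n_B) / ((n_A+n_B)^2 * (n_A+n_B-1)) = 4320/1584 = 2.7273.
        SD[R] = 1.6514.
Step 4: Continuity-corrected z = (R + 0.5 - E[R]) / SD[R] = (6 + 0.5 - 7.0000) / 1.6514 = -0.3028.
Step 5: Two-sided p-value via normal approximation = 2*(1 - Phi(|z|)) = 0.762069.
Step 6: alpha = 0.05. fail to reject H0.

R = 6, z = -0.3028, p = 0.762069, fail to reject H0.


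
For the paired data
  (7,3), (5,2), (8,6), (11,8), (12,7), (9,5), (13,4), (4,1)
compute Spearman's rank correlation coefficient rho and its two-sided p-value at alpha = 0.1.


Step 1: Rank x and y separately (midranks; no ties here).
rank(x): 7->3, 5->2, 8->4, 11->6, 12->7, 9->5, 13->8, 4->1
rank(y): 3->3, 2->2, 6->6, 8->8, 7->7, 5->5, 4->4, 1->1
Step 2: d_i = R_x(i) - R_y(i); compute d_i^2.
  (3-3)^2=0, (2-2)^2=0, (4-6)^2=4, (6-8)^2=4, (7-7)^2=0, (5-5)^2=0, (8-4)^2=16, (1-1)^2=0
sum(d^2) = 24.
Step 3: rho = 1 - 6*24 / (8*(8^2 - 1)) = 1 - 144/504 = 0.714286.
Step 4: Under H0, t = rho * sqrt((n-2)/(1-rho^2)) = 2.5000 ~ t(6).
Step 5: Two-sided p-value from the t-distribution with 6 df = 0.046528.
Step 6: alpha = 0.1. reject H0.

rho = 0.7143, p = 0.046528, reject H0 at alpha = 0.1.


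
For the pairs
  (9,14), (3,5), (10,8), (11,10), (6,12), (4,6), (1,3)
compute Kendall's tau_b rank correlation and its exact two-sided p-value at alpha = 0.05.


Step 1: Enumerate the 21 unordered pairs (i,j) with i<j and classify each by sign(x_j-x_i) * sign(y_j-y_i).
  (1,2):dx=-6,dy=-9->C; (1,3):dx=+1,dy=-6->D; (1,4):dx=+2,dy=-4->D; (1,5):dx=-3,dy=-2->C
  (1,6):dx=-5,dy=-8->C; (1,7):dx=-8,dy=-11->C; (2,3):dx=+7,dy=+3->C; (2,4):dx=+8,dy=+5->C
  (2,5):dx=+3,dy=+7->C; (2,6):dx=+1,dy=+1->C; (2,7):dx=-2,dy=-2->C; (3,4):dx=+1,dy=+2->C
  (3,5):dx=-4,dy=+4->D; (3,6):dx=-6,dy=-2->C; (3,7):dx=-9,dy=-5->C; (4,5):dx=-5,dy=+2->D
  (4,6):dx=-7,dy=-4->C; (4,7):dx=-10,dy=-7->C; (5,6):dx=-2,dy=-6->C; (5,7):dx=-5,dy=-9->C
  (6,7):dx=-3,dy=-3->C
Step 2: C = 17, D = 4, total pairs = 21.
Step 3: tau = (C - D)/(n(n-1)/2) = (17 - 4)/21 = 0.619048.
Step 4: Exact two-sided p-value (enumerate n! = 5040 permutations of y under H0): p = 0.069048.
Step 5: alpha = 0.05. fail to reject H0.

tau_b = 0.6190 (C=17, D=4), p = 0.069048, fail to reject H0.


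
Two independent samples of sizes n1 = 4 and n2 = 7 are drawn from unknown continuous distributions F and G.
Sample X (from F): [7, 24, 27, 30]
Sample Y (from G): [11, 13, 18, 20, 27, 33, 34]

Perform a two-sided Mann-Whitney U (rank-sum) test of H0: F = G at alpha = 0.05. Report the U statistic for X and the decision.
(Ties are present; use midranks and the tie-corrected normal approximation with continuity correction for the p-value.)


Step 1: Combine and sort all 11 observations; assign midranks.
sorted (value, group): (7,X), (11,Y), (13,Y), (18,Y), (20,Y), (24,X), (27,X), (27,Y), (30,X), (33,Y), (34,Y)
ranks: 7->1, 11->2, 13->3, 18->4, 20->5, 24->6, 27->7.5, 27->7.5, 30->9, 33->10, 34->11
Step 2: Rank sum for X: R1 = 1 + 6 + 7.5 + 9 = 23.5.
Step 3: U_X = R1 - n1(n1+1)/2 = 23.5 - 4*5/2 = 23.5 - 10 = 13.5.
       U_Y = n1*n2 - U_X = 28 - 13.5 = 14.5.
Step 4: Ties are present, so use the tie-corrected normal approximation (with continuity correction) for the p-value.
Step 5: p-value = 1.000000; compare to alpha = 0.05. fail to reject H0.

U_X = 13.5, p = 1.000000, fail to reject H0 at alpha = 0.05.


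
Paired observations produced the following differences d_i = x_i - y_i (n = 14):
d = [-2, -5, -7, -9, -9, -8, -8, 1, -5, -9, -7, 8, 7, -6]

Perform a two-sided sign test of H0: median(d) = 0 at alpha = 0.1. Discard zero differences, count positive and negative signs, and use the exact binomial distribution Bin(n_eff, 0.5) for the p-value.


Step 1: Discard zero differences. Original n = 14; n_eff = number of nonzero differences = 14.
Nonzero differences (with sign): -2, -5, -7, -9, -9, -8, -8, +1, -5, -9, -7, +8, +7, -6
Step 2: Count signs: positive = 3, negative = 11.
Step 3: Under H0: P(positive) = 0.5, so the number of positives S ~ Bin(14, 0.5).
Step 4: Two-sided exact p-value = sum of Bin(14,0.5) probabilities at or below the observed probability = 0.057373.
Step 5: alpha = 0.1. reject H0.

n_eff = 14, pos = 3, neg = 11, p = 0.057373, reject H0.


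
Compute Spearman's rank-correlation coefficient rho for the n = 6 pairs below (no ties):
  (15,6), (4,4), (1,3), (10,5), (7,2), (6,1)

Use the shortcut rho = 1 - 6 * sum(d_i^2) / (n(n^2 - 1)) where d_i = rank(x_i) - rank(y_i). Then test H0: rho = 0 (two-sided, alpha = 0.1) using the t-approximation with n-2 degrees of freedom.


Step 1: Rank x and y separately (midranks; no ties here).
rank(x): 15->6, 4->2, 1->1, 10->5, 7->4, 6->3
rank(y): 6->6, 4->4, 3->3, 5->5, 2->2, 1->1
Step 2: d_i = R_x(i) - R_y(i); compute d_i^2.
  (6-6)^2=0, (2-4)^2=4, (1-3)^2=4, (5-5)^2=0, (4-2)^2=4, (3-1)^2=4
sum(d^2) = 16.
Step 3: rho = 1 - 6*16 / (6*(6^2 - 1)) = 1 - 96/210 = 0.542857.
Step 4: Under H0, t = rho * sqrt((n-2)/(1-rho^2)) = 1.2928 ~ t(4).
Step 5: Two-sided p-value from the t-distribution with 4 df = 0.265703.
Step 6: alpha = 0.1. fail to reject H0.

rho = 0.5429, p = 0.265703, fail to reject H0 at alpha = 0.1.


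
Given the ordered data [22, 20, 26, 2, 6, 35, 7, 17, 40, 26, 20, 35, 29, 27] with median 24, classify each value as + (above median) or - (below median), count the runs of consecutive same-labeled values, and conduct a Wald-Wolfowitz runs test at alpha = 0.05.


Step 1: Compute median = 24; label A = above, B = below.
Labels in order: BBABBABBAABAAA  (n_A = 7, n_B = 7)
Step 2: Count runs R = 8.
Step 3: Under H0 (random ordering), E[R] = 2*n_A*n_B/(n_A+n_B) + 1 = 2*7*7/14 + 1 = 8.0000.
        Var[R] = 2*n_A*n_B*(2*n_A*n_B - n_A - n_B) / ((n_A+n_B)^2 * (n_A+n_B-1)) = 8232/2548 = 3.2308.
        SD[R] = 1.7974.
Step 4: R = E[R], so z = 0 with no continuity correction.
Step 5: Two-sided p-value via normal approximation = 2*(1 - Phi(|z|)) = 1.000000.
Step 6: alpha = 0.05. fail to reject H0.

R = 8, z = 0.0000, p = 1.000000, fail to reject H0.


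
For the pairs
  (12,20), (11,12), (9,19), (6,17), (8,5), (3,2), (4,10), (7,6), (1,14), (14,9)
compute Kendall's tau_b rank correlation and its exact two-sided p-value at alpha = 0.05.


Step 1: Enumerate the 45 unordered pairs (i,j) with i<j and classify each by sign(x_j-x_i) * sign(y_j-y_i).
  (1,2):dx=-1,dy=-8->C; (1,3):dx=-3,dy=-1->C; (1,4):dx=-6,dy=-3->C; (1,5):dx=-4,dy=-15->C
  (1,6):dx=-9,dy=-18->C; (1,7):dx=-8,dy=-10->C; (1,8):dx=-5,dy=-14->C; (1,9):dx=-11,dy=-6->C
  (1,10):dx=+2,dy=-11->D; (2,3):dx=-2,dy=+7->D; (2,4):dx=-5,dy=+5->D; (2,5):dx=-3,dy=-7->C
  (2,6):dx=-8,dy=-10->C; (2,7):dx=-7,dy=-2->C; (2,8):dx=-4,dy=-6->C; (2,9):dx=-10,dy=+2->D
  (2,10):dx=+3,dy=-3->D; (3,4):dx=-3,dy=-2->C; (3,5):dx=-1,dy=-14->C; (3,6):dx=-6,dy=-17->C
  (3,7):dx=-5,dy=-9->C; (3,8):dx=-2,dy=-13->C; (3,9):dx=-8,dy=-5->C; (3,10):dx=+5,dy=-10->D
  (4,5):dx=+2,dy=-12->D; (4,6):dx=-3,dy=-15->C; (4,7):dx=-2,dy=-7->C; (4,8):dx=+1,dy=-11->D
  (4,9):dx=-5,dy=-3->C; (4,10):dx=+8,dy=-8->D; (5,6):dx=-5,dy=-3->C; (5,7):dx=-4,dy=+5->D
  (5,8):dx=-1,dy=+1->D; (5,9):dx=-7,dy=+9->D; (5,10):dx=+6,dy=+4->C; (6,7):dx=+1,dy=+8->C
  (6,8):dx=+4,dy=+4->C; (6,9):dx=-2,dy=+12->D; (6,10):dx=+11,dy=+7->C; (7,8):dx=+3,dy=-4->D
  (7,9):dx=-3,dy=+4->D; (7,10):dx=+10,dy=-1->D; (8,9):dx=-6,dy=+8->D; (8,10):dx=+7,dy=+3->C
  (9,10):dx=+13,dy=-5->D
Step 2: C = 27, D = 18, total pairs = 45.
Step 3: tau = (C - D)/(n(n-1)/2) = (27 - 18)/45 = 0.200000.
Step 4: Exact two-sided p-value (enumerate n! = 3628800 permutations of y under H0): p = 0.484313.
Step 5: alpha = 0.05. fail to reject H0.

tau_b = 0.2000 (C=27, D=18), p = 0.484313, fail to reject H0.


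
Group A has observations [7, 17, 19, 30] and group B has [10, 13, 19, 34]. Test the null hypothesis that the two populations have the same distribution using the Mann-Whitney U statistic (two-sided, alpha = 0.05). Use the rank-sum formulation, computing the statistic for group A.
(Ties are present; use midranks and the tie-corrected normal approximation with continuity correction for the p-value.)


Step 1: Combine and sort all 8 observations; assign midranks.
sorted (value, group): (7,X), (10,Y), (13,Y), (17,X), (19,X), (19,Y), (30,X), (34,Y)
ranks: 7->1, 10->2, 13->3, 17->4, 19->5.5, 19->5.5, 30->7, 34->8
Step 2: Rank sum for X: R1 = 1 + 4 + 5.5 + 7 = 17.5.
Step 3: U_X = R1 - n1(n1+1)/2 = 17.5 - 4*5/2 = 17.5 - 10 = 7.5.
       U_Y = n1*n2 - U_X = 16 - 7.5 = 8.5.
Step 4: Ties are present, so use the tie-corrected normal approximation (with continuity correction) for the p-value.
Step 5: p-value = 1.000000; compare to alpha = 0.05. fail to reject H0.

U_X = 7.5, p = 1.000000, fail to reject H0 at alpha = 0.05.


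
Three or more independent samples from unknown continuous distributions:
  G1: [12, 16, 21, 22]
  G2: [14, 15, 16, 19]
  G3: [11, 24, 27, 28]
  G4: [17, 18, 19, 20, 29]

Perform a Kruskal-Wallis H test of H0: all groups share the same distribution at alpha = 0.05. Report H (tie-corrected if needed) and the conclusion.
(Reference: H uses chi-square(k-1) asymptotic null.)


Step 1: Combine all N = 17 observations and assign midranks.
sorted (value, group, rank): (11,G3,1), (12,G1,2), (14,G2,3), (15,G2,4), (16,G1,5.5), (16,G2,5.5), (17,G4,7), (18,G4,8), (19,G2,9.5), (19,G4,9.5), (20,G4,11), (21,G1,12), (22,G1,13), (24,G3,14), (27,G3,15), (28,G3,16), (29,G4,17)
Step 2: Sum ranks within each group.
R_1 = 32.5 (n_1 = 4)
R_2 = 22 (n_2 = 4)
R_3 = 46 (n_3 = 4)
R_4 = 52.5 (n_4 = 5)
Step 3: H = 12/(N(N+1)) * sum(R_i^2/n_i) - 3(N+1)
     = 12/(17*18) * (32.5^2/4 + 22^2/4 + 46^2/4 + 52.5^2/5) - 3*18
     = 0.039216 * 1465.31 - 54
     = 3.463235.
Step 4: Ties present; correction factor C = 1 - 12/(17^3 - 17) = 0.997549. Corrected H = 3.463235 / 0.997549 = 3.471744.
Step 5: Under H0, H ~ chi^2(3); p-value = 0.324445.
Step 6: alpha = 0.05. fail to reject H0.

H = 3.4717, df = 3, p = 0.324445, fail to reject H0.


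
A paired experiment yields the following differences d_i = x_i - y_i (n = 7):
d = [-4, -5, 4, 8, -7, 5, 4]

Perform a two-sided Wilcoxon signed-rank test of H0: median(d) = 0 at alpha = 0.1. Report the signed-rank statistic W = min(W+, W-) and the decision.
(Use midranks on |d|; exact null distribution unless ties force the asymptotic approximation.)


Step 1: Drop any zero differences (none here) and take |d_i|.
|d| = [4, 5, 4, 8, 7, 5, 4]
Step 2: Midrank |d_i| (ties get averaged ranks).
ranks: |4|->2, |5|->4.5, |4|->2, |8|->7, |7|->6, |5|->4.5, |4|->2
Step 3: Attach original signs; sum ranks with positive sign and with negative sign.
W+ = 2 + 7 + 4.5 + 2 = 15.5
W- = 2 + 4.5 + 6 = 12.5
(Check: W+ + W- = 28 should equal n(n+1)/2 = 28.)
Step 4: Test statistic W = min(W+, W-) = 12.5.
Step 5: Ties in |d|, so use the tie-corrected normal approximation.
        E[W] = n(n+1)/4 = 7*8/4 = 14.
        Tie groups: |d|=4 (t=3), |d|=5 (t=2); sum(t^3 - t) = 30.
        Var[W] = n(n+1)(2n+1)/24 - sum(t^3-t)/48 = 840/24 - 30/48 = 34.375.
        z = (W - E[W]) / sqrt(Var[W]) = (12.5 - 14) / 5.8630 = -0.2558.
        Two-sided p = 2*Phi(z) = 0.798074.
Step 6: alpha = 0.1. fail to reject H0.

W+ = 15.5, W- = 12.5, W = min = 12.5, p = 0.798074, fail to reject H0.


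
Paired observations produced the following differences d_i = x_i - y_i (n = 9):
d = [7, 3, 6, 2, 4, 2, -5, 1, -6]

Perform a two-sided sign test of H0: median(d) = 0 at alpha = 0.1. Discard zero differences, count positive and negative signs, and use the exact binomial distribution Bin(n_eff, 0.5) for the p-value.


Step 1: Discard zero differences. Original n = 9; n_eff = number of nonzero differences = 9.
Nonzero differences (with sign): +7, +3, +6, +2, +4, +2, -5, +1, -6
Step 2: Count signs: positive = 7, negative = 2.
Step 3: Under H0: P(positive) = 0.5, so the number of positives S ~ Bin(9, 0.5).
Step 4: Two-sided exact p-value = sum of Bin(9,0.5) probabilities at or below the observed probability = 0.179688.
Step 5: alpha = 0.1. fail to reject H0.

n_eff = 9, pos = 7, neg = 2, p = 0.179688, fail to reject H0.


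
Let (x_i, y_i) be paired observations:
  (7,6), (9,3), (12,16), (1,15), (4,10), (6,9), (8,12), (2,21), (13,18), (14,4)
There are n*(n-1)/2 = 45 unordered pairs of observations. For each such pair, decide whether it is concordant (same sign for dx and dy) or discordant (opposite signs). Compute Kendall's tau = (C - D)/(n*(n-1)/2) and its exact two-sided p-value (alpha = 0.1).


Step 1: Enumerate the 45 unordered pairs (i,j) with i<j and classify each by sign(x_j-x_i) * sign(y_j-y_i).
  (1,2):dx=+2,dy=-3->D; (1,3):dx=+5,dy=+10->C; (1,4):dx=-6,dy=+9->D; (1,5):dx=-3,dy=+4->D
  (1,6):dx=-1,dy=+3->D; (1,7):dx=+1,dy=+6->C; (1,8):dx=-5,dy=+15->D; (1,9):dx=+6,dy=+12->C
  (1,10):dx=+7,dy=-2->D; (2,3):dx=+3,dy=+13->C; (2,4):dx=-8,dy=+12->D; (2,5):dx=-5,dy=+7->D
  (2,6):dx=-3,dy=+6->D; (2,7):dx=-1,dy=+9->D; (2,8):dx=-7,dy=+18->D; (2,9):dx=+4,dy=+15->C
  (2,10):dx=+5,dy=+1->C; (3,4):dx=-11,dy=-1->C; (3,5):dx=-8,dy=-6->C; (3,6):dx=-6,dy=-7->C
  (3,7):dx=-4,dy=-4->C; (3,8):dx=-10,dy=+5->D; (3,9):dx=+1,dy=+2->C; (3,10):dx=+2,dy=-12->D
  (4,5):dx=+3,dy=-5->D; (4,6):dx=+5,dy=-6->D; (4,7):dx=+7,dy=-3->D; (4,8):dx=+1,dy=+6->C
  (4,9):dx=+12,dy=+3->C; (4,10):dx=+13,dy=-11->D; (5,6):dx=+2,dy=-1->D; (5,7):dx=+4,dy=+2->C
  (5,8):dx=-2,dy=+11->D; (5,9):dx=+9,dy=+8->C; (5,10):dx=+10,dy=-6->D; (6,7):dx=+2,dy=+3->C
  (6,8):dx=-4,dy=+12->D; (6,9):dx=+7,dy=+9->C; (6,10):dx=+8,dy=-5->D; (7,8):dx=-6,dy=+9->D
  (7,9):dx=+5,dy=+6->C; (7,10):dx=+6,dy=-8->D; (8,9):dx=+11,dy=-3->D; (8,10):dx=+12,dy=-17->D
  (9,10):dx=+1,dy=-14->D
Step 2: C = 18, D = 27, total pairs = 45.
Step 3: tau = (C - D)/(n(n-1)/2) = (18 - 27)/45 = -0.200000.
Step 4: Exact two-sided p-value (enumerate n! = 3628800 permutations of y under H0): p = 0.484313.
Step 5: alpha = 0.1. fail to reject H0.

tau_b = -0.2000 (C=18, D=27), p = 0.484313, fail to reject H0.


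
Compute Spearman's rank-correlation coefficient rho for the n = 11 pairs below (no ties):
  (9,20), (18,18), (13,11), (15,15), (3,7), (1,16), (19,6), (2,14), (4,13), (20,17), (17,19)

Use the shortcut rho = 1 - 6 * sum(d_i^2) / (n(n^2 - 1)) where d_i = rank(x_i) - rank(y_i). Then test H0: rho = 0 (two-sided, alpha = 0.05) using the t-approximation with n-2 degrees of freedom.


Step 1: Rank x and y separately (midranks; no ties here).
rank(x): 9->5, 18->9, 13->6, 15->7, 3->3, 1->1, 19->10, 2->2, 4->4, 20->11, 17->8
rank(y): 20->11, 18->9, 11->3, 15->6, 7->2, 16->7, 6->1, 14->5, 13->4, 17->8, 19->10
Step 2: d_i = R_x(i) - R_y(i); compute d_i^2.
  (5-11)^2=36, (9-9)^2=0, (6-3)^2=9, (7-6)^2=1, (3-2)^2=1, (1-7)^2=36, (10-1)^2=81, (2-5)^2=9, (4-4)^2=0, (11-8)^2=9, (8-10)^2=4
sum(d^2) = 186.
Step 3: rho = 1 - 6*186 / (11*(11^2 - 1)) = 1 - 1116/1320 = 0.154545.
Step 4: Under H0, t = rho * sqrt((n-2)/(1-rho^2)) = 0.4693 ~ t(9).
Step 5: Two-sided p-value from the t-distribution with 9 df = 0.650034.
Step 6: alpha = 0.05. fail to reject H0.

rho = 0.1545, p = 0.650034, fail to reject H0 at alpha = 0.05.


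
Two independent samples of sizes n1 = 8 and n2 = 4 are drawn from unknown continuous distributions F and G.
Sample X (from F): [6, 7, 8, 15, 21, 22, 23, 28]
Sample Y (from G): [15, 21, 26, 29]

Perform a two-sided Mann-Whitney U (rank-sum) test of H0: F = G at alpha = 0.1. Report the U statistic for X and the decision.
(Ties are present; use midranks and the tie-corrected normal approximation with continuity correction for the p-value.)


Step 1: Combine and sort all 12 observations; assign midranks.
sorted (value, group): (6,X), (7,X), (8,X), (15,X), (15,Y), (21,X), (21,Y), (22,X), (23,X), (26,Y), (28,X), (29,Y)
ranks: 6->1, 7->2, 8->3, 15->4.5, 15->4.5, 21->6.5, 21->6.5, 22->8, 23->9, 26->10, 28->11, 29->12
Step 2: Rank sum for X: R1 = 1 + 2 + 3 + 4.5 + 6.5 + 8 + 9 + 11 = 45.
Step 3: U_X = R1 - n1(n1+1)/2 = 45 - 8*9/2 = 45 - 36 = 9.
       U_Y = n1*n2 - U_X = 32 - 9 = 23.
Step 4: Ties are present, so use the tie-corrected normal approximation (with continuity correction) for the p-value.
Step 5: p-value = 0.267926; compare to alpha = 0.1. fail to reject H0.

U_X = 9, p = 0.267926, fail to reject H0 at alpha = 0.1.


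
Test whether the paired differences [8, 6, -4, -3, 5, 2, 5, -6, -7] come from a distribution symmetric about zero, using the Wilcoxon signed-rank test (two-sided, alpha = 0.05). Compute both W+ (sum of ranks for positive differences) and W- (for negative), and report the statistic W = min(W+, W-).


Step 1: Drop any zero differences (none here) and take |d_i|.
|d| = [8, 6, 4, 3, 5, 2, 5, 6, 7]
Step 2: Midrank |d_i| (ties get averaged ranks).
ranks: |8|->9, |6|->6.5, |4|->3, |3|->2, |5|->4.5, |2|->1, |5|->4.5, |6|->6.5, |7|->8
Step 3: Attach original signs; sum ranks with positive sign and with negative sign.
W+ = 9 + 6.5 + 4.5 + 1 + 4.5 = 25.5
W- = 3 + 2 + 6.5 + 8 = 19.5
(Check: W+ + W- = 45 should equal n(n+1)/2 = 45.)
Step 4: Test statistic W = min(W+, W-) = 19.5.
Step 5: Ties in |d|, so use the tie-corrected normal approximation.
        E[W] = n(n+1)/4 = 9*10/4 = 22.5.
        Tie groups: |d|=5 (t=2), |d|=6 (t=2); sum(t^3 - t) = 12.
        Var[W] = n(n+1)(2n+1)/24 - sum(t^3-t)/48 = 1710/24 - 12/48 = 71.
        z = (W - E[W]) / sqrt(Var[W]) = (19.5 - 22.5) / 8.4261 = -0.3560.
        Two-sided p = 2*Phi(z) = 0.721815.
Step 6: alpha = 0.05. fail to reject H0.

W+ = 25.5, W- = 19.5, W = min = 19.5, p = 0.721815, fail to reject H0.


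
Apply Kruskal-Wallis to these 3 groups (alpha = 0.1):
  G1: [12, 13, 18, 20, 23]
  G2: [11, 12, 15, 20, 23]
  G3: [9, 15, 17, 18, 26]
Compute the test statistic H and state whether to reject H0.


Step 1: Combine all N = 15 observations and assign midranks.
sorted (value, group, rank): (9,G3,1), (11,G2,2), (12,G1,3.5), (12,G2,3.5), (13,G1,5), (15,G2,6.5), (15,G3,6.5), (17,G3,8), (18,G1,9.5), (18,G3,9.5), (20,G1,11.5), (20,G2,11.5), (23,G1,13.5), (23,G2,13.5), (26,G3,15)
Step 2: Sum ranks within each group.
R_1 = 43 (n_1 = 5)
R_2 = 37 (n_2 = 5)
R_3 = 40 (n_3 = 5)
Step 3: H = 12/(N(N+1)) * sum(R_i^2/n_i) - 3(N+1)
     = 12/(15*16) * (43^2/5 + 37^2/5 + 40^2/5) - 3*16
     = 0.050000 * 963.6 - 48
     = 0.180000.
Step 4: Ties present; correction factor C = 1 - 30/(15^3 - 15) = 0.991071. Corrected H = 0.180000 / 0.991071 = 0.181622.
Step 5: Under H0, H ~ chi^2(2); p-value = 0.913190.
Step 6: alpha = 0.1. fail to reject H0.

H = 0.1816, df = 2, p = 0.913190, fail to reject H0.


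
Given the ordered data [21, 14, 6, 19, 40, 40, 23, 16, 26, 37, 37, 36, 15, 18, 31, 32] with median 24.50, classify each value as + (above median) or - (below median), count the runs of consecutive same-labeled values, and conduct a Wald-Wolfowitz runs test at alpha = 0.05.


Step 1: Compute median = 24.50; label A = above, B = below.
Labels in order: BBBBAABBAAAABBAA  (n_A = 8, n_B = 8)
Step 2: Count runs R = 6.
Step 3: Under H0 (random ordering), E[R] = 2*n_A*n_B/(n_A+n_B) + 1 = 2*8*8/16 + 1 = 9.0000.
        Var[R] = 2*n_A*n_B*(2*n_A*n_B - n_A - n_B) / ((n_A+n_B)^2 * (n_A+n_B-1)) = 14336/3840 = 3.7333.
        SD[R] = 1.9322.
Step 4: Continuity-corrected z = (R + 0.5 - E[R]) / SD[R] = (6 + 0.5 - 9.0000) / 1.9322 = -1.2939.
Step 5: Two-sided p-value via normal approximation = 2*(1 - Phi(|z|)) = 0.195709.
Step 6: alpha = 0.05. fail to reject H0.

R = 6, z = -1.2939, p = 0.195709, fail to reject H0.


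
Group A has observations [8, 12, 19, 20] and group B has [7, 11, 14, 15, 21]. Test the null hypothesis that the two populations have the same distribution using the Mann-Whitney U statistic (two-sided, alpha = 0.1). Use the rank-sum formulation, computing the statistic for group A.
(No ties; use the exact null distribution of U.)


Step 1: Combine and sort all 9 observations; assign midranks.
sorted (value, group): (7,Y), (8,X), (11,Y), (12,X), (14,Y), (15,Y), (19,X), (20,X), (21,Y)
ranks: 7->1, 8->2, 11->3, 12->4, 14->5, 15->6, 19->7, 20->8, 21->9
Step 2: Rank sum for X: R1 = 2 + 4 + 7 + 8 = 21.
Step 3: U_X = R1 - n1(n1+1)/2 = 21 - 4*5/2 = 21 - 10 = 11.
       U_Y = n1*n2 - U_X = 20 - 11 = 9.
Step 4: No ties, so the exact null distribution of U (based on enumerating the C(9,4) = 126 equally likely rank assignments) gives the two-sided p-value.
Step 5: p-value = 0.904762; compare to alpha = 0.1. fail to reject H0.

U_X = 11, p = 0.904762, fail to reject H0 at alpha = 0.1.


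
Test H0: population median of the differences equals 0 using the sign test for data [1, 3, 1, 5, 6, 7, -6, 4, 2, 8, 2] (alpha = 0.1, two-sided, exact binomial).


Step 1: Discard zero differences. Original n = 11; n_eff = number of nonzero differences = 11.
Nonzero differences (with sign): +1, +3, +1, +5, +6, +7, -6, +4, +2, +8, +2
Step 2: Count signs: positive = 10, negative = 1.
Step 3: Under H0: P(positive) = 0.5, so the number of positives S ~ Bin(11, 0.5).
Step 4: Two-sided exact p-value = sum of Bin(11,0.5) probabilities at or below the observed probability = 0.011719.
Step 5: alpha = 0.1. reject H0.

n_eff = 11, pos = 10, neg = 1, p = 0.011719, reject H0.


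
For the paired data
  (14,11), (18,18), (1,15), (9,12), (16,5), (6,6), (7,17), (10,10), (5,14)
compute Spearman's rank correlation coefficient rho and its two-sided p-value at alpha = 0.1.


Step 1: Rank x and y separately (midranks; no ties here).
rank(x): 14->7, 18->9, 1->1, 9->5, 16->8, 6->3, 7->4, 10->6, 5->2
rank(y): 11->4, 18->9, 15->7, 12->5, 5->1, 6->2, 17->8, 10->3, 14->6
Step 2: d_i = R_x(i) - R_y(i); compute d_i^2.
  (7-4)^2=9, (9-9)^2=0, (1-7)^2=36, (5-5)^2=0, (8-1)^2=49, (3-2)^2=1, (4-8)^2=16, (6-3)^2=9, (2-6)^2=16
sum(d^2) = 136.
Step 3: rho = 1 - 6*136 / (9*(9^2 - 1)) = 1 - 816/720 = -0.133333.
Step 4: Under H0, t = rho * sqrt((n-2)/(1-rho^2)) = -0.3559 ~ t(7).
Step 5: Two-sided p-value from the t-distribution with 7 df = 0.732368.
Step 6: alpha = 0.1. fail to reject H0.

rho = -0.1333, p = 0.732368, fail to reject H0 at alpha = 0.1.


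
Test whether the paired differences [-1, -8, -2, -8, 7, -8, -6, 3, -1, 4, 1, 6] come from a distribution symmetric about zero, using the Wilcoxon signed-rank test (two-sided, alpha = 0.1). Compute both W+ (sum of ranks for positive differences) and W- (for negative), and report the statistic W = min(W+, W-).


Step 1: Drop any zero differences (none here) and take |d_i|.
|d| = [1, 8, 2, 8, 7, 8, 6, 3, 1, 4, 1, 6]
Step 2: Midrank |d_i| (ties get averaged ranks).
ranks: |1|->2, |8|->11, |2|->4, |8|->11, |7|->9, |8|->11, |6|->7.5, |3|->5, |1|->2, |4|->6, |1|->2, |6|->7.5
Step 3: Attach original signs; sum ranks with positive sign and with negative sign.
W+ = 9 + 5 + 6 + 2 + 7.5 = 29.5
W- = 2 + 11 + 4 + 11 + 11 + 7.5 + 2 = 48.5
(Check: W+ + W- = 78 should equal n(n+1)/2 = 78.)
Step 4: Test statistic W = min(W+, W-) = 29.5.
Step 5: Ties in |d|, so use the tie-corrected normal approximation.
        E[W] = n(n+1)/4 = 12*13/4 = 39.
        Tie groups: |d|=1 (t=3), |d|=6 (t=2), |d|=8 (t=3); sum(t^3 - t) = 54.
        Var[W] = n(n+1)(2n+1)/24 - sum(t^3-t)/48 = 3900/24 - 54/48 = 161.375.
        z = (W - E[W]) / sqrt(Var[W]) = (29.5 - 39) / 12.7033 = -0.7478.
        Two-sided p = 2*Phi(z) = 0.454560.
Step 6: alpha = 0.1. fail to reject H0.

W+ = 29.5, W- = 48.5, W = min = 29.5, p = 0.454560, fail to reject H0.


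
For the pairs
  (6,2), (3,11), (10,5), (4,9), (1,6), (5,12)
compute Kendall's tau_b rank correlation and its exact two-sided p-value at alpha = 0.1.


Step 1: Enumerate the 15 unordered pairs (i,j) with i<j and classify each by sign(x_j-x_i) * sign(y_j-y_i).
  (1,2):dx=-3,dy=+9->D; (1,3):dx=+4,dy=+3->C; (1,4):dx=-2,dy=+7->D; (1,5):dx=-5,dy=+4->D
  (1,6):dx=-1,dy=+10->D; (2,3):dx=+7,dy=-6->D; (2,4):dx=+1,dy=-2->D; (2,5):dx=-2,dy=-5->C
  (2,6):dx=+2,dy=+1->C; (3,4):dx=-6,dy=+4->D; (3,5):dx=-9,dy=+1->D; (3,6):dx=-5,dy=+7->D
  (4,5):dx=-3,dy=-3->C; (4,6):dx=+1,dy=+3->C; (5,6):dx=+4,dy=+6->C
Step 2: C = 6, D = 9, total pairs = 15.
Step 3: tau = (C - D)/(n(n-1)/2) = (6 - 9)/15 = -0.200000.
Step 4: Exact two-sided p-value (enumerate n! = 720 permutations of y under H0): p = 0.719444.
Step 5: alpha = 0.1. fail to reject H0.

tau_b = -0.2000 (C=6, D=9), p = 0.719444, fail to reject H0.


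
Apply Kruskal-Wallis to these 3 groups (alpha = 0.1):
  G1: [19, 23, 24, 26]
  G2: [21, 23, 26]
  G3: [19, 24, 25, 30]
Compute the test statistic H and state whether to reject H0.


Step 1: Combine all N = 11 observations and assign midranks.
sorted (value, group, rank): (19,G1,1.5), (19,G3,1.5), (21,G2,3), (23,G1,4.5), (23,G2,4.5), (24,G1,6.5), (24,G3,6.5), (25,G3,8), (26,G1,9.5), (26,G2,9.5), (30,G3,11)
Step 2: Sum ranks within each group.
R_1 = 22 (n_1 = 4)
R_2 = 17 (n_2 = 3)
R_3 = 27 (n_3 = 4)
Step 3: H = 12/(N(N+1)) * sum(R_i^2/n_i) - 3(N+1)
     = 12/(11*12) * (22^2/4 + 17^2/3 + 27^2/4) - 3*12
     = 0.090909 * 399.583 - 36
     = 0.325758.
Step 4: Ties present; correction factor C = 1 - 24/(11^3 - 11) = 0.981818. Corrected H = 0.325758 / 0.981818 = 0.331790.
Step 5: Under H0, H ~ chi^2(2); p-value = 0.847135.
Step 6: alpha = 0.1. fail to reject H0.

H = 0.3318, df = 2, p = 0.847135, fail to reject H0.


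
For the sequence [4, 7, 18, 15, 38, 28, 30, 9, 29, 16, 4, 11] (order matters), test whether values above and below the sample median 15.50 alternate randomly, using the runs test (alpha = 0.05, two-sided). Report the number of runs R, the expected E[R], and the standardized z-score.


Step 1: Compute median = 15.50; label A = above, B = below.
Labels in order: BBABAAABAABB  (n_A = 6, n_B = 6)
Step 2: Count runs R = 7.
Step 3: Under H0 (random ordering), E[R] = 2*n_A*n_B/(n_A+n_B) + 1 = 2*6*6/12 + 1 = 7.0000.
        Var[R] = 2*n_A*n_B*(2*n_A*n_B - n_A - n_B) / ((n_A+n_B)^2 * (n_A+n_B-1)) = 4320/1584 = 2.7273.
        SD[R] = 1.6514.
Step 4: R = E[R], so z = 0 with no continuity correction.
Step 5: Two-sided p-value via normal approximation = 2*(1 - Phi(|z|)) = 1.000000.
Step 6: alpha = 0.05. fail to reject H0.

R = 7, z = 0.0000, p = 1.000000, fail to reject H0.


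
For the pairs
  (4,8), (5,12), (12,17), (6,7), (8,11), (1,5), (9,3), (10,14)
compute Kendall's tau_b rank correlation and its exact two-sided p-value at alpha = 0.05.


Step 1: Enumerate the 28 unordered pairs (i,j) with i<j and classify each by sign(x_j-x_i) * sign(y_j-y_i).
  (1,2):dx=+1,dy=+4->C; (1,3):dx=+8,dy=+9->C; (1,4):dx=+2,dy=-1->D; (1,5):dx=+4,dy=+3->C
  (1,6):dx=-3,dy=-3->C; (1,7):dx=+5,dy=-5->D; (1,8):dx=+6,dy=+6->C; (2,3):dx=+7,dy=+5->C
  (2,4):dx=+1,dy=-5->D; (2,5):dx=+3,dy=-1->D; (2,6):dx=-4,dy=-7->C; (2,7):dx=+4,dy=-9->D
  (2,8):dx=+5,dy=+2->C; (3,4):dx=-6,dy=-10->C; (3,5):dx=-4,dy=-6->C; (3,6):dx=-11,dy=-12->C
  (3,7):dx=-3,dy=-14->C; (3,8):dx=-2,dy=-3->C; (4,5):dx=+2,dy=+4->C; (4,6):dx=-5,dy=-2->C
  (4,7):dx=+3,dy=-4->D; (4,8):dx=+4,dy=+7->C; (5,6):dx=-7,dy=-6->C; (5,7):dx=+1,dy=-8->D
  (5,8):dx=+2,dy=+3->C; (6,7):dx=+8,dy=-2->D; (6,8):dx=+9,dy=+9->C; (7,8):dx=+1,dy=+11->C
Step 2: C = 20, D = 8, total pairs = 28.
Step 3: tau = (C - D)/(n(n-1)/2) = (20 - 8)/28 = 0.428571.
Step 4: Exact two-sided p-value (enumerate n! = 40320 permutations of y under H0): p = 0.178869.
Step 5: alpha = 0.05. fail to reject H0.

tau_b = 0.4286 (C=20, D=8), p = 0.178869, fail to reject H0.


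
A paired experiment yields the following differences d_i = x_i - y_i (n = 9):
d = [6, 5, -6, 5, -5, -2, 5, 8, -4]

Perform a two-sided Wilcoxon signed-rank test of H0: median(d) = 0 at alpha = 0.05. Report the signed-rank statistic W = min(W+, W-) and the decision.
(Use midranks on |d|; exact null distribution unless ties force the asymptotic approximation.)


Step 1: Drop any zero differences (none here) and take |d_i|.
|d| = [6, 5, 6, 5, 5, 2, 5, 8, 4]
Step 2: Midrank |d_i| (ties get averaged ranks).
ranks: |6|->7.5, |5|->4.5, |6|->7.5, |5|->4.5, |5|->4.5, |2|->1, |5|->4.5, |8|->9, |4|->2
Step 3: Attach original signs; sum ranks with positive sign and with negative sign.
W+ = 7.5 + 4.5 + 4.5 + 4.5 + 9 = 30
W- = 7.5 + 4.5 + 1 + 2 = 15
(Check: W+ + W- = 45 should equal n(n+1)/2 = 45.)
Step 4: Test statistic W = min(W+, W-) = 15.
Step 5: Ties in |d|, so use the tie-corrected normal approximation.
        E[W] = n(n+1)/4 = 9*10/4 = 22.5.
        Tie groups: |d|=5 (t=4), |d|=6 (t=2); sum(t^3 - t) = 66.
        Var[W] = n(n+1)(2n+1)/24 - sum(t^3-t)/48 = 1710/24 - 66/48 = 69.875.
        z = (W - E[W]) / sqrt(Var[W]) = (15 - 22.5) / 8.3591 = -0.8972.
        Two-sided p = 2*Phi(z) = 0.369600.
Step 6: alpha = 0.05. fail to reject H0.

W+ = 30, W- = 15, W = min = 15, p = 0.369600, fail to reject H0.


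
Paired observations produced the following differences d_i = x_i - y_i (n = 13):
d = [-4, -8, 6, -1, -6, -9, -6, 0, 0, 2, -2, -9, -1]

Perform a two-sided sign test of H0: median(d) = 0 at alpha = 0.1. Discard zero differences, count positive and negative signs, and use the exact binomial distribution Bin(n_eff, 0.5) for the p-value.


Step 1: Discard zero differences. Original n = 13; n_eff = number of nonzero differences = 11.
Nonzero differences (with sign): -4, -8, +6, -1, -6, -9, -6, +2, -2, -9, -1
Step 2: Count signs: positive = 2, negative = 9.
Step 3: Under H0: P(positive) = 0.5, so the number of positives S ~ Bin(11, 0.5).
Step 4: Two-sided exact p-value = sum of Bin(11,0.5) probabilities at or below the observed probability = 0.065430.
Step 5: alpha = 0.1. reject H0.

n_eff = 11, pos = 2, neg = 9, p = 0.065430, reject H0.


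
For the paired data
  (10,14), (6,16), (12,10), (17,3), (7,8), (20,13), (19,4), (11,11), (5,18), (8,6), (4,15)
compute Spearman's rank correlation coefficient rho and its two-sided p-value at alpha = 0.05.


Step 1: Rank x and y separately (midranks; no ties here).
rank(x): 10->6, 6->3, 12->8, 17->9, 7->4, 20->11, 19->10, 11->7, 5->2, 8->5, 4->1
rank(y): 14->8, 16->10, 10->5, 3->1, 8->4, 13->7, 4->2, 11->6, 18->11, 6->3, 15->9
Step 2: d_i = R_x(i) - R_y(i); compute d_i^2.
  (6-8)^2=4, (3-10)^2=49, (8-5)^2=9, (9-1)^2=64, (4-4)^2=0, (11-7)^2=16, (10-2)^2=64, (7-6)^2=1, (2-11)^2=81, (5-3)^2=4, (1-9)^2=64
sum(d^2) = 356.
Step 3: rho = 1 - 6*356 / (11*(11^2 - 1)) = 1 - 2136/1320 = -0.618182.
Step 4: Under H0, t = rho * sqrt((n-2)/(1-rho^2)) = -2.3594 ~ t(9).
Step 5: Two-sided p-value from the t-distribution with 9 df = 0.042646.
Step 6: alpha = 0.05. reject H0.

rho = -0.6182, p = 0.042646, reject H0 at alpha = 0.05.


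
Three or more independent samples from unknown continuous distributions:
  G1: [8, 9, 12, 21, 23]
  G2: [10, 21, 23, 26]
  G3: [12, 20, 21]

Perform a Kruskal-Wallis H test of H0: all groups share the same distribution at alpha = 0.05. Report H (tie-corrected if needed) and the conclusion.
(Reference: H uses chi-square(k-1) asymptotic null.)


Step 1: Combine all N = 12 observations and assign midranks.
sorted (value, group, rank): (8,G1,1), (9,G1,2), (10,G2,3), (12,G1,4.5), (12,G3,4.5), (20,G3,6), (21,G1,8), (21,G2,8), (21,G3,8), (23,G1,10.5), (23,G2,10.5), (26,G2,12)
Step 2: Sum ranks within each group.
R_1 = 26 (n_1 = 5)
R_2 = 33.5 (n_2 = 4)
R_3 = 18.5 (n_3 = 3)
Step 3: H = 12/(N(N+1)) * sum(R_i^2/n_i) - 3(N+1)
     = 12/(12*13) * (26^2/5 + 33.5^2/4 + 18.5^2/3) - 3*13
     = 0.076923 * 529.846 - 39
     = 1.757372.
Step 4: Ties present; correction factor C = 1 - 36/(12^3 - 12) = 0.979021. Corrected H = 1.757372 / 0.979021 = 1.795030.
Step 5: Under H0, H ~ chi^2(2); p-value = 0.407581.
Step 6: alpha = 0.05. fail to reject H0.

H = 1.7950, df = 2, p = 0.407581, fail to reject H0.


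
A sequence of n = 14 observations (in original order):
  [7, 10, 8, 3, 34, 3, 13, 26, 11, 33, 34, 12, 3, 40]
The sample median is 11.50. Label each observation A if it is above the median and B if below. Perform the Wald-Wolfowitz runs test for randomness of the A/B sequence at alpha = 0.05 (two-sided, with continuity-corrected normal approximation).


Step 1: Compute median = 11.50; label A = above, B = below.
Labels in order: BBBBABAABAAABA  (n_A = 7, n_B = 7)
Step 2: Count runs R = 8.
Step 3: Under H0 (random ordering), E[R] = 2*n_A*n_B/(n_A+n_B) + 1 = 2*7*7/14 + 1 = 8.0000.
        Var[R] = 2*n_A*n_B*(2*n_A*n_B - n_A - n_B) / ((n_A+n_B)^2 * (n_A+n_B-1)) = 8232/2548 = 3.2308.
        SD[R] = 1.7974.
Step 4: R = E[R], so z = 0 with no continuity correction.
Step 5: Two-sided p-value via normal approximation = 2*(1 - Phi(|z|)) = 1.000000.
Step 6: alpha = 0.05. fail to reject H0.

R = 8, z = 0.0000, p = 1.000000, fail to reject H0.


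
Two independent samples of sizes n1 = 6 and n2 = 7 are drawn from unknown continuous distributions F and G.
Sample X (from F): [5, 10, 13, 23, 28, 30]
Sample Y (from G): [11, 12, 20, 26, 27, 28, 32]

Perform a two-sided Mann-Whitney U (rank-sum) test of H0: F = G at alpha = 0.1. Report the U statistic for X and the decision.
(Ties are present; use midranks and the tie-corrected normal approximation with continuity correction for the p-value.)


Step 1: Combine and sort all 13 observations; assign midranks.
sorted (value, group): (5,X), (10,X), (11,Y), (12,Y), (13,X), (20,Y), (23,X), (26,Y), (27,Y), (28,X), (28,Y), (30,X), (32,Y)
ranks: 5->1, 10->2, 11->3, 12->4, 13->5, 20->6, 23->7, 26->8, 27->9, 28->10.5, 28->10.5, 30->12, 32->13
Step 2: Rank sum for X: R1 = 1 + 2 + 5 + 7 + 10.5 + 12 = 37.5.
Step 3: U_X = R1 - n1(n1+1)/2 = 37.5 - 6*7/2 = 37.5 - 21 = 16.5.
       U_Y = n1*n2 - U_X = 42 - 16.5 = 25.5.
Step 4: Ties are present, so use the tie-corrected normal approximation (with continuity correction) for the p-value.
Step 5: p-value = 0.567176; compare to alpha = 0.1. fail to reject H0.

U_X = 16.5, p = 0.567176, fail to reject H0 at alpha = 0.1.


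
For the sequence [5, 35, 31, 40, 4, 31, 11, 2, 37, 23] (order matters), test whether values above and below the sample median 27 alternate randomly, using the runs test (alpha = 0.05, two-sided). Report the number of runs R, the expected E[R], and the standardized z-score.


Step 1: Compute median = 27; label A = above, B = below.
Labels in order: BAAABABBAB  (n_A = 5, n_B = 5)
Step 2: Count runs R = 7.
Step 3: Under H0 (random ordering), E[R] = 2*n_A*n_B/(n_A+n_B) + 1 = 2*5*5/10 + 1 = 6.0000.
        Var[R] = 2*n_A*n_B*(2*n_A*n_B - n_A - n_B) / ((n_A+n_B)^2 * (n_A+n_B-1)) = 2000/900 = 2.2222.
        SD[R] = 1.4907.
Step 4: Continuity-corrected z = (R - 0.5 - E[R]) / SD[R] = (7 - 0.5 - 6.0000) / 1.4907 = 0.3354.
Step 5: Two-sided p-value via normal approximation = 2*(1 - Phi(|z|)) = 0.737316.
Step 6: alpha = 0.05. fail to reject H0.

R = 7, z = 0.3354, p = 0.737316, fail to reject H0.


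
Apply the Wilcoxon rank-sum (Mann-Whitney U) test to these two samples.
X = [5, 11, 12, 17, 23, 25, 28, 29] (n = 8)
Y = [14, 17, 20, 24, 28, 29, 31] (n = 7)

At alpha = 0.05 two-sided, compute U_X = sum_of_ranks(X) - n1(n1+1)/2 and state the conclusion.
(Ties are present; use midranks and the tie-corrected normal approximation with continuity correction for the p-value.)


Step 1: Combine and sort all 15 observations; assign midranks.
sorted (value, group): (5,X), (11,X), (12,X), (14,Y), (17,X), (17,Y), (20,Y), (23,X), (24,Y), (25,X), (28,X), (28,Y), (29,X), (29,Y), (31,Y)
ranks: 5->1, 11->2, 12->3, 14->4, 17->5.5, 17->5.5, 20->7, 23->8, 24->9, 25->10, 28->11.5, 28->11.5, 29->13.5, 29->13.5, 31->15
Step 2: Rank sum for X: R1 = 1 + 2 + 3 + 5.5 + 8 + 10 + 11.5 + 13.5 = 54.5.
Step 3: U_X = R1 - n1(n1+1)/2 = 54.5 - 8*9/2 = 54.5 - 36 = 18.5.
       U_Y = n1*n2 - U_X = 56 - 18.5 = 37.5.
Step 4: Ties are present, so use the tie-corrected normal approximation (with continuity correction) for the p-value.
Step 5: p-value = 0.296324; compare to alpha = 0.05. fail to reject H0.

U_X = 18.5, p = 0.296324, fail to reject H0 at alpha = 0.05.


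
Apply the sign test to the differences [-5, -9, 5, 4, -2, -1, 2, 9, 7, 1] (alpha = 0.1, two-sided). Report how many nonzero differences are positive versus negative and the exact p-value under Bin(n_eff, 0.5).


Step 1: Discard zero differences. Original n = 10; n_eff = number of nonzero differences = 10.
Nonzero differences (with sign): -5, -9, +5, +4, -2, -1, +2, +9, +7, +1
Step 2: Count signs: positive = 6, negative = 4.
Step 3: Under H0: P(positive) = 0.5, so the number of positives S ~ Bin(10, 0.5).
Step 4: Two-sided exact p-value = sum of Bin(10,0.5) probabilities at or below the observed probability = 0.753906.
Step 5: alpha = 0.1. fail to reject H0.

n_eff = 10, pos = 6, neg = 4, p = 0.753906, fail to reject H0.


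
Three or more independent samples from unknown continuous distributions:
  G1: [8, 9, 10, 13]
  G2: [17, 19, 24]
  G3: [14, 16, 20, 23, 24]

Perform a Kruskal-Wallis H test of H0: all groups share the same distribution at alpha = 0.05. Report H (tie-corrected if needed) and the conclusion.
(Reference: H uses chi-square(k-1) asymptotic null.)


Step 1: Combine all N = 12 observations and assign midranks.
sorted (value, group, rank): (8,G1,1), (9,G1,2), (10,G1,3), (13,G1,4), (14,G3,5), (16,G3,6), (17,G2,7), (19,G2,8), (20,G3,9), (23,G3,10), (24,G2,11.5), (24,G3,11.5)
Step 2: Sum ranks within each group.
R_1 = 10 (n_1 = 4)
R_2 = 26.5 (n_2 = 3)
R_3 = 41.5 (n_3 = 5)
Step 3: H = 12/(N(N+1)) * sum(R_i^2/n_i) - 3(N+1)
     = 12/(12*13) * (10^2/4 + 26.5^2/3 + 41.5^2/5) - 3*13
     = 0.076923 * 603.533 - 39
     = 7.425641.
Step 4: Ties present; correction factor C = 1 - 6/(12^3 - 12) = 0.996503. Corrected H = 7.425641 / 0.996503 = 7.451696.
Step 5: Under H0, H ~ chi^2(2); p-value = 0.024093.
Step 6: alpha = 0.05. reject H0.

H = 7.4517, df = 2, p = 0.024093, reject H0.
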